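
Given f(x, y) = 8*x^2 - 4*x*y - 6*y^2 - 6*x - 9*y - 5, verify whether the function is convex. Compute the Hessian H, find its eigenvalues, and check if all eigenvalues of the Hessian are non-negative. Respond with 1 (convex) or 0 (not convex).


The Hessian of f(x,y) = 8*x^2 - 4*x*y - 6*y^2 - 6*x - 9*y - 5 is:
H = [[16, -4], [-4, -12]]
Trace = 16 - 12 = 4
Determinant = 16*-12 - (-4)^2 = -208
Discriminant = (4)^2 - 4*-208 = 848.0
Eigenvalues: lambda_1 = -12.5602, lambda_2 = 16.5602
The function is not convex.

0


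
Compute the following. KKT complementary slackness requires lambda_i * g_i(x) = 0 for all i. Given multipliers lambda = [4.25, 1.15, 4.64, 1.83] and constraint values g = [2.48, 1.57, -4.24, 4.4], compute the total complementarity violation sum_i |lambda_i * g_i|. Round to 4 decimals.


KKT complementary slackness check:
lambda_1 * g_1 = 4.25 * 2.48 = 10.54
lambda_2 * g_2 = 1.15 * 1.57 = 1.8055
lambda_3 * g_3 = 4.64 * -4.24 = -19.6736
lambda_4 * g_4 = 1.83 * 4.4 = 8.052
Total violation = 10.54 + 1.8055 + 19.6736 + 8.052 = 40.0711


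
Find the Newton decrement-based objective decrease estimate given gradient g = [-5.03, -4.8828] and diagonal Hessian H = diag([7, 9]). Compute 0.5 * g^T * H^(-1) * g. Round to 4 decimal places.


Step 1: H is diagonal, so H^(-1) * g = [-0.7186, -0.5425].
Step 2: g^T H^(-1) g = sum_i g_i^2 / H_ii
  = (-5.03)^2/7 + (-4.8828)^2/9
  = 3.6144 + 2.6491 = 6.2635
Step 3: Objective decrease = 0.5 * g^T H^(-1) g = 3.1317


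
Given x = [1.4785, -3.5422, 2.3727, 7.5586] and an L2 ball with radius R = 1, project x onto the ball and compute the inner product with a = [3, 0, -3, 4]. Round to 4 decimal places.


Step 1: Compute ||x|| (intermediates to 6 decimals).
||x|| = sqrt(1.4785^2 + (-3.5422)^2 + 2.3727^2 + 7.5586^2) = 8.80314
Step 2: Project.
Since ||x|| > R, scale = R/||x|| = 1/8.80314 = 0.113596, proj(x) = scale * x
proj(x) = [0.167952, -0.40238, 0.269529, 0.858627]
Step 3: Dot product.
a^T * proj(x) = 3*0.167952 + 0*(-0.40238) - 3*0.269529 + 4*0.858627 = 3.1298


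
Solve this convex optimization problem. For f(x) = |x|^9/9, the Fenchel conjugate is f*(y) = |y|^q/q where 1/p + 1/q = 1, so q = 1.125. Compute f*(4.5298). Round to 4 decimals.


The conjugate exponent q satisfies 1/p + 1/q = 1.
p = 9, so q = 9/(9 - 1) = 1.125
|y|^q = 4.5298^1.125 = 5.4713
f*(4.5298) = 5.4713 / 1.125 = 4.8634


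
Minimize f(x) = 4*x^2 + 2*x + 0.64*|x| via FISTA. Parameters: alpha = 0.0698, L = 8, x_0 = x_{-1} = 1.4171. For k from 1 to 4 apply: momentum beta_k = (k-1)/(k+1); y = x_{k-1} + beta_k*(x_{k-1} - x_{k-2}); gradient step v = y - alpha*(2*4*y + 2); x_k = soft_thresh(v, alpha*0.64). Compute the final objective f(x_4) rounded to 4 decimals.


FISTA on f(x) = 4*x^2 + 2*x + 0.64*|x|
L = 8, alpha = 0.0698
Iteration 1: beta = 0.0, y = 1.4171 + 0.0*(1.4171 - 1.4171) = 1.4171
  grad(y) = 13.3368, v = y - alpha*grad = 0.4862
  prox(v) = soft_thresh(0.4862, 0.0447) = 0.4415
Iteration 2: beta = 0.3333, y = 0.4415 + 0.3333*(0.4415 - 1.4171) = 0.1163
  grad(y) = 2.9306, v = y - alpha*grad = -0.0882
  prox(v) = soft_thresh(-0.0882, 0.0447) = -0.0436
Iteration 3: beta = 0.5, y = -0.0436 + 0.5*(-0.0436 - 0.4415) = -0.2861
  grad(y) = -0.2888, v = y - alpha*grad = -0.2659
  prox(v) = soft_thresh(-0.2659, 0.0447) = -0.2213
Iteration 4: beta = 0.6, y = -0.2213 + 0.6*(-0.2213 + 0.0436) = -0.3279
  grad(y) = -0.6232, v = y - alpha*grad = -0.2844
  prox(v) = soft_thresh(-0.2844, 0.0447) = -0.2397
f(x_4) = 4*(-0.2397)^2 + 2*(-0.2397) + 0.64*|-0.2397| = -0.0962


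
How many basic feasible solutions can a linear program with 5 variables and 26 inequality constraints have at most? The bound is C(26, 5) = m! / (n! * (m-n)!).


Each vertex corresponds to some choice of n active constraints out of m, so the number of vertices is at most C(m, n) = m! / (n!(m-n)!).
m = 26, n = 5
Numerator: 26 * 25 * 24 * 23 * 22
Denominator: 5! = 120
C(26, 5) = 65780


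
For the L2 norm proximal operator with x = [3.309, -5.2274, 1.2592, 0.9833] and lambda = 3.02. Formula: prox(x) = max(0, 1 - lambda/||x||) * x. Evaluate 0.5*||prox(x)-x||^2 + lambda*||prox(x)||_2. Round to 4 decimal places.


Step 1: Compute ||x||.
||x|| = 6.3897
Step 2: Compute scaling factor.
scale = max(0, 1 - 3.02/6.3897) = 0.5274
Step 3: prox(x) = [1.745, -2.7567, 0.6641, 0.5186]
||prox(x)|| = 3.3697
Step 4: Proximal objective.
0.5*||prox-x||^2 = 4.5602
lambda*||prox|| = 10.1765
Total = 14.7365


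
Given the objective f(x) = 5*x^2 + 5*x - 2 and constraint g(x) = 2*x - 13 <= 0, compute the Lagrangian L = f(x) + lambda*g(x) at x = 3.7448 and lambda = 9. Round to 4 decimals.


Step 1: Evaluate f(x).
f(3.7448) = 5*3.7448^2 + 5*3.7448 - 2 = 86.8416
Step 2: Evaluate g(x).
g(3.7448) = 2*3.7448 - 13 = -5.5104
Step 3: Compute Lagrangian.
L = 86.8416 + 9*-5.5104 = 37.248


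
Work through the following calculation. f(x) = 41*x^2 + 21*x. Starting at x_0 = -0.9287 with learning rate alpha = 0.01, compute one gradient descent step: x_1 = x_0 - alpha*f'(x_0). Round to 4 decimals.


We compute the gradient at x_0 and apply the update.
f'(x) = 82*x + 21
f'(-0.9287) = 82*-0.9287 + 21 = -55.1534
x_1 = -0.9287 - 0.01*-55.1534 = -0.3772


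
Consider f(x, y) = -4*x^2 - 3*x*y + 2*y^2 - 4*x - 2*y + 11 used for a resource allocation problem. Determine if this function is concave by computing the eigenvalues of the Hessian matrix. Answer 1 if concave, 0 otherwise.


The Hessian of f(x,y) = -4*x^2 - 3*x*y + 2*y^2 - 4*x - 2*y + 11 is:
H = [[-8, -3], [-3, 4]]
Trace = -8 + 4 = -4
Determinant = -8*4 - (-3)^2 = -41
Discriminant = (-4)^2 - 4*-41 = 180.0
Eigenvalues: lambda_1 = -8.7082, lambda_2 = 4.7082
The function is not concave.

0


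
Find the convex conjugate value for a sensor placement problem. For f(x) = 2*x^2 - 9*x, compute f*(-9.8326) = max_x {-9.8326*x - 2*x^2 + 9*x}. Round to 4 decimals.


f*(y) = sup_x {y*x - a*x^2 - b*x} = sup_x {(y-b)*x - a*x^2}
FOC: (y - b) - 2a*x = 0 => x* = (y - b)/(2a)
x* = (-9.8326 + 9)/(2*2) = -0.2082
f*(-9.8326) = (y-b)^2/(4a) = (-9.8326 + 9)^2/(4*2)
= 0.6932/8 = 0.0867


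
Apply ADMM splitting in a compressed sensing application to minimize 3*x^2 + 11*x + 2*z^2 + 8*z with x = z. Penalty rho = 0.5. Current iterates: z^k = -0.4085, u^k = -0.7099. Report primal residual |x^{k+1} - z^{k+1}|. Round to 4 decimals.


ADMM iteration with rho = 0.5, z^k = -0.4085, u^k = -0.7099
Step 1: x-update.
Minimize 3*x^2 + 11*x + (0.5/2)*(x + 0.4085 - 0.7099)^2
FOC: (2*3 + 0.5)*x = -11 + 0.5*(-0.4085 + 0.7099)
x^{k+1} = -1.6691
Step 2: z-update.
Minimize 2*z^2 + 8*z + (0.5/2)*(-1.6691 - z - 0.7099)^2
FOC: (2*2 + 0.5)*z = -8 + 0.5*(-1.6691 - 0.7099)
z^{k+1} = -2.0421
Step 3: u-update.
u^{k+1} = -0.7099 - 1.6691 + 2.0421 = -0.3369
Step 4: Primal residual = |-1.6691 + 2.0421| = 0.373


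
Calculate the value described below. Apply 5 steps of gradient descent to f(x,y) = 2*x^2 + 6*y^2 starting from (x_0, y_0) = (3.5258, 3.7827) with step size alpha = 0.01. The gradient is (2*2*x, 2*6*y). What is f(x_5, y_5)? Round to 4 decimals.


Gradient descent on f(x,y) = 2*x^2 + 6*y^2.
Starting point: (3.5258, 3.7827), alpha = 0.01
Step 1: grad_x = 2*2*3.5258 = 14.1032, grad_y = 2*6*3.7827 = 45.3924
  x_1 = 3.5258 - 0.01*14.1032 = 3.3848
  y_1 = 3.7827 - 0.01*45.3924 = 3.3288
Step 2: grad_x = 2*2*3.3848 = 13.5391, grad_y = 2*6*3.3288 = 39.9453
  x_2 = 3.3848 - 0.01*13.5391 = 3.2494
  y_2 = 3.3288 - 0.01*39.9453 = 2.9293
Step 3: grad_x = 2*2*3.2494 = 12.9975, grad_y = 2*6*2.9293 = 35.1519
  x_3 = 3.2494 - 0.01*12.9975 = 3.1194
  y_3 = 2.9293 - 0.01*35.1519 = 2.5778
Step 4: grad_x = 2*2*3.1194 = 12.4776, grad_y = 2*6*2.5778 = 30.9336
  x_4 = 3.1194 - 0.01*12.4776 = 2.9946
  y_4 = 2.5778 - 0.01*30.9336 = 2.2685
Step 5: grad_x = 2*2*2.9946 = 11.9785, grad_y = 2*6*2.2685 = 27.2216
  x_5 = 2.9946 - 0.01*11.9785 = 2.8748
  y_5 = 2.2685 - 0.01*27.2216 = 1.9963
f(2.8748, 1.9963) = 2*2.8748^2 + 6*1.9963^2 = 40.4395


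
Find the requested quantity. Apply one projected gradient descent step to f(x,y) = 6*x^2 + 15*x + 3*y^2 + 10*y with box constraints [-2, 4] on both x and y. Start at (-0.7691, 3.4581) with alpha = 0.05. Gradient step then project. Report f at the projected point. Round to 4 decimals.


Step 1: Compute gradient at (-0.7691, 3.4581).
grad_x = 2*6*-0.7691 + 15 = 5.7708
grad_y = 2*3*3.4581 + 10 = 30.7486
Step 2: Gradient step.
x_raw = -0.7691 - 0.05*5.7708 = -1.0576
y_raw = 3.4581 - 0.05*30.7486 = 1.9207
Step 3: Project onto [-2, 4].
x_proj = clip(-1.0576) = -1.0576
y_proj = clip(1.9207) = 1.9207
Step 4: Evaluate f.
f(-1.0576, 1.9207) = 21.1206


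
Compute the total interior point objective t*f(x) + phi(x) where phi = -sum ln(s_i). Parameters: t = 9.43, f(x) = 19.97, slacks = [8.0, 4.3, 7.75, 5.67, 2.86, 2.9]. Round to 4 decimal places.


Step 1: Compute log-barrier.
ln values: [2.0794, 1.4586, 2.0477, 1.7352, 1.0508, 1.0647]
phi = -(2.0794 + 1.4586 + 2.0477 + 1.7352 + 1.0508 + 1.0647) = -9.4365
Step 2: Compute augmented objective.
t*f(x) = 9.43*19.97 = 188.3171
Total = 188.3171 - 9.4365 = 178.8806


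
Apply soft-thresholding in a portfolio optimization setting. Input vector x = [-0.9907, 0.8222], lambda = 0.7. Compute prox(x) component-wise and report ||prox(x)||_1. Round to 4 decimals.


Soft-thresholding with lambda = 0.7:
prox(-0.9907) = sign(-0.9907)*max(|-0.9907| - 0.7, 0) = -0.2907
prox(0.8222) = sign(0.8222)*max(|0.8222| - 0.7, 0) = 0.1222
prox(x) = [-0.2907, 0.1222]
||prox(x)||_1 = 0.2907 + 0.1222 = 0.4129


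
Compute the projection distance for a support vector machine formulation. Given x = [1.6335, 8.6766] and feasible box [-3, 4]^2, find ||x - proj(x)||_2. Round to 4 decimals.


Project each component onto [-3, 4].
clip(1.6335) = 1.6335, clip(8.6766) = 4.0
Projection = [1.6335, 4.0]
Squared diffs: [0.0, 21.8706]
Distance = sqrt(21.8706) = 4.6766


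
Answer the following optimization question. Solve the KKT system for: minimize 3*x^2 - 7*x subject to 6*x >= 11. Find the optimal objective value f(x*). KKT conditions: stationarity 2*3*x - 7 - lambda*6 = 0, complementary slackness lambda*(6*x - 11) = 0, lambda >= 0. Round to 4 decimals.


Step 1: Try lambda = 0 (constraint inactive).
x_unc = 7/(2*3) = 1.1667
Check: 6*1.1667 = 7.0002 < 11 -- violated!
Step 2: Constraint must be active: 6*x = 11
x* = 11/6 = 1.8333 (rounded; the exact value 11/6 is used below)
lambda = (2*3*(11/6) - 7)/6 = 0.6667
Step 3: Compute optimal value.
f(x*) = 3*(11/6)^2 - 7*(11/6) = -2.75


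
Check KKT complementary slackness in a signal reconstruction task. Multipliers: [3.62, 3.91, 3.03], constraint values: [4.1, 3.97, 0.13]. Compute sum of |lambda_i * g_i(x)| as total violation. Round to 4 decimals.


KKT complementary slackness check:
lambda_1 * g_1 = 3.62 * 4.1 = 14.842
lambda_2 * g_2 = 3.91 * 3.97 = 15.5227
lambda_3 * g_3 = 3.03 * 0.13 = 0.3939
Total violation = 14.842 + 15.5227 + 0.3939 = 30.7586


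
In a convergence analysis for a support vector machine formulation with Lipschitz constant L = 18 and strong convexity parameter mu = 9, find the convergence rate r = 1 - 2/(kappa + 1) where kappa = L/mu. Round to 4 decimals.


Step 1: Compute the condition number.
kappa = L/mu = 18/9 = 2.0
Step 2: Compute the convergence rate.
r = 1 - 2/(kappa + 1) = 1 - 2*mu/(L + mu) = (L - mu)/(L + mu) = 9/27 = 0.3333


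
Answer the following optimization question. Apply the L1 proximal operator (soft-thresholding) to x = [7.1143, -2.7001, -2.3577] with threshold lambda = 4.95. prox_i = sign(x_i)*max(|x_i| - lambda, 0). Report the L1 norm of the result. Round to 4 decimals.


Soft-thresholding with lambda = 4.95:
prox(7.1143) = sign(7.1143)*max(|7.1143| - 4.95, 0) = 2.1643
prox(-2.7001) = sign(-2.7001)*max(|-2.7001| - 4.95, 0) = 0.0
prox(-2.3577) = sign(-2.3577)*max(|-2.3577| - 4.95, 0) = 0.0
prox(x) = [2.1643, 0.0, 0.0]
||prox(x)||_1 = 2.1643 + 0.0 + 0.0 = 2.1643


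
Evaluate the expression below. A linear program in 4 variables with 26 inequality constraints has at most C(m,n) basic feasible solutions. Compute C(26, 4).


Each vertex corresponds to some choice of n active constraints out of m, so the number of vertices is at most C(m, n) = m! / (n!(m-n)!).
m = 26, n = 4
Numerator: 26 * 25 * 24 * 23
Denominator: 4! = 24
C(26, 4) = 14950


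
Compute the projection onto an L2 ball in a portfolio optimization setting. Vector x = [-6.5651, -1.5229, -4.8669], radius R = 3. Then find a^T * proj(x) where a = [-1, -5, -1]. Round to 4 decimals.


Step 1: Compute ||x|| (intermediates to 6 decimals).
||x|| = sqrt((-6.5651)^2 + (-1.5229)^2 + (-4.8669)^2) = 8.313031
Step 2: Project.
Since ||x|| > R, scale = R/||x|| = 3/8.313031 = 0.360879, proj(x) = scale * x
proj(x) = [-2.369207, -0.549583, -1.756362]
Step 3: Dot product.
a^T * proj(x) = -1*(-2.369207) - 5*(-0.549583) - 1*(-1.756362) = 6.8735


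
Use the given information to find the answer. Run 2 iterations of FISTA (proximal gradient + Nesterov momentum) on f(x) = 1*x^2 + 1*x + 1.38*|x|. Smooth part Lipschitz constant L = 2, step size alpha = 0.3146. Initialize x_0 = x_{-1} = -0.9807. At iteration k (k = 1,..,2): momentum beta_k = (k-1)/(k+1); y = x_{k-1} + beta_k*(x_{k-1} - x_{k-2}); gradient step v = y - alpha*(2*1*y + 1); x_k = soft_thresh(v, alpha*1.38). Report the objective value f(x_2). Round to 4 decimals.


FISTA on f(x) = 1*x^2 + 1*x + 1.38*|x|
L = 2, alpha = 0.3146
Iteration 1: beta = 0.0, y = -0.9807 + 0.0*(-0.9807 + 0.9807) = -0.9807
  grad(y) = -0.9614, v = y - alpha*grad = -0.6782
  prox(v) = soft_thresh(-0.6782, 0.4341) = -0.2441
Iteration 2: beta = 0.3333, y = -0.2441 + 0.3333*(-0.2441 + 0.9807) = 0.0014
  grad(y) = 1.0029, v = y - alpha*grad = -0.3141
  prox(v) = soft_thresh(-0.3141, 0.4341) = 0.0
f(x_2) = 1*0.0^2 + 1*0.0 + 1.38*|0.0| = 0.0


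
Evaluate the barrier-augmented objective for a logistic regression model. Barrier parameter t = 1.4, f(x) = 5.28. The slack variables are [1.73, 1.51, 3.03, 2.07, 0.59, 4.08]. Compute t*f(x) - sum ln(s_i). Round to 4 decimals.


Step 1: Compute log-barrier.
ln values: [0.5481, 0.4121, 1.1086, 0.7275, -0.5276, 1.4061]
phi = -(0.5481 + 0.4121 + 1.1086 + 0.7275 - 0.5276 + 1.4061) = -3.6748
Step 2: Compute augmented objective.
t*f(x) = 1.4*5.28 = 7.392
Total = 7.392 - 3.6748 = 3.7172


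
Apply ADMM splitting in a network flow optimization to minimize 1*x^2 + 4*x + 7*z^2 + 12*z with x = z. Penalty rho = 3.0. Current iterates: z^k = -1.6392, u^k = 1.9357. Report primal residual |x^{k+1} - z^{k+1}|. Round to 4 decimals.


ADMM iteration with rho = 3.0, z^k = -1.6392, u^k = 1.9357
Step 1: x-update.
Minimize 1*x^2 + 4*x + (3.0/2)*(x + 1.6392 + 1.9357)^2
FOC: (2*1 + 3.0)*x = -4 + 3.0*(-1.6392 - 1.9357)
x^{k+1} = -2.9449
Step 2: z-update.
Minimize 7*z^2 + 12*z + (3.0/2)*(-2.9449 - z + 1.9357)^2
FOC: (2*7 + 3.0)*z = -12 + 3.0*(-2.9449 + 1.9357)
z^{k+1} = -0.884
Step 3: u-update.
u^{k+1} = 1.9357 - 2.9449 + 0.884 = -0.1253
Step 4: Primal residual = |-2.9449 + 0.884| = 2.061


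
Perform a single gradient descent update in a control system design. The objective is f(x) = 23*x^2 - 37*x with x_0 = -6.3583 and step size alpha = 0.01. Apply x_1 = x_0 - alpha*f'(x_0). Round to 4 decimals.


We compute the gradient at x_0 and apply the update.
f'(x) = 46*x - 37
f'(-6.3583) = 46*-6.3583 - 37 = -329.4818
x_1 = -6.3583 - 0.01*-329.4818 = -3.0635


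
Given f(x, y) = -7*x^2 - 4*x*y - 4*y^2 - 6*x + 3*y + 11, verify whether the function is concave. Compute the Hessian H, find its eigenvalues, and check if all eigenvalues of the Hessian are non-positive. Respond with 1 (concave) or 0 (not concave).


The Hessian of f(x,y) = -7*x^2 - 4*x*y - 4*y^2 - 6*x + 3*y + 11 is:
H = [[-14, -4], [-4, -8]]
Trace = -14 - 8 = -22
Determinant = -14*-8 - (-4)^2 = 96
Discriminant = (-22)^2 - 4*96 = 100.0
Eigenvalues: lambda_1 = -16.0, lambda_2 = -6.0
The function is concave.

1


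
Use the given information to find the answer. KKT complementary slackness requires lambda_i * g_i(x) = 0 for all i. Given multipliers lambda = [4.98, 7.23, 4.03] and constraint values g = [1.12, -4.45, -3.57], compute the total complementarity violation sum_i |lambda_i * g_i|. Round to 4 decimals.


KKT complementary slackness check:
lambda_1 * g_1 = 4.98 * 1.12 = 5.5776
lambda_2 * g_2 = 7.23 * -4.45 = -32.1735
lambda_3 * g_3 = 4.03 * -3.57 = -14.3871
Total violation = 5.5776 + 32.1735 + 14.3871 = 52.1382


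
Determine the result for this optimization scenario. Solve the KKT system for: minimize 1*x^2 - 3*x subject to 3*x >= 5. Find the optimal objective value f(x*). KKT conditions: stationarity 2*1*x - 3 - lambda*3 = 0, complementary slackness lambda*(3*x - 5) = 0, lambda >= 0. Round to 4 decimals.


Step 1: Try lambda = 0 (constraint inactive).
x_unc = 3/(2*1) = 1.5
Check: 3*1.5 = 4.5 < 5 -- violated!
Step 2: Constraint must be active: 3*x = 5
x* = 5/3 = 1.6667 (rounded; the exact value 5/3 is used below)
lambda = (2*1*(5/3) - 3)/3 = 0.1111
Step 3: Compute optimal value.
f(x*) = 1*(5/3)^2 - 3*(5/3) = -2.2222


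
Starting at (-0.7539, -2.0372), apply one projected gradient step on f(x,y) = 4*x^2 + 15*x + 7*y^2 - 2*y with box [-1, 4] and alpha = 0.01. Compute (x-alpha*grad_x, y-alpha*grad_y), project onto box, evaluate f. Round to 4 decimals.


Step 1: Compute gradient at (-0.7539, -2.0372).
grad_x = 2*4*-0.7539 + 15 = 8.9688
grad_y = 2*7*-2.0372 - 2 = -30.5208
Step 2: Gradient step.
x_raw = -0.7539 - 0.01*8.9688 = -0.8436
y_raw = -2.0372 - 0.01*-30.5208 = -1.732
Step 3: Project onto [-1, 4].
x_proj = clip(-0.8436) = -0.8436
y_proj = clip(-1.732) = -1.0
Step 4: Evaluate f.
f(-0.8436, -1.0) = -0.8073


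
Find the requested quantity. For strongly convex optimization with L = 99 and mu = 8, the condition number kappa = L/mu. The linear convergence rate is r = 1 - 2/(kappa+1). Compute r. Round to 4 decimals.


Step 1: Compute the condition number.
kappa = L/mu = 99/8 = 12.375
Step 2: Compute the convergence rate.
r = 1 - 2/(kappa + 1) = 1 - 2*mu/(L + mu) = (L - mu)/(L + mu) = 91/107 = 0.8505


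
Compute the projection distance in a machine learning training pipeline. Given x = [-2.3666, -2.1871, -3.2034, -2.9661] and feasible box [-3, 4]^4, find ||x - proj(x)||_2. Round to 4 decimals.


Project each component onto [-3, 4].
clip(-2.3666) = -2.3666, clip(-2.1871) = -2.1871, clip(-3.2034) = -3.0, clip(-2.9661) = -2.9661
Projection = [-2.3666, -2.1871, -3.0, -2.9661]
Squared diffs: [0.0, 0.0, 0.0414, 0.0]
Distance = sqrt(0.0414) = 0.2034


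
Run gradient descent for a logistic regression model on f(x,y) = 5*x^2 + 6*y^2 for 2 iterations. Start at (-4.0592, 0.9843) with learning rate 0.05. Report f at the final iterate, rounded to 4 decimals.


Gradient descent on f(x,y) = 5*x^2 + 6*y^2.
Starting point: (-4.0592, 0.9843), alpha = 0.05
Step 1: grad_x = 2*5*-4.0592 = -40.592, grad_y = 2*6*0.9843 = 11.8116
  x_1 = -4.0592 - 0.05*-40.592 = -2.0296
  y_1 = 0.9843 - 0.05*11.8116 = 0.3937
Step 2: grad_x = 2*5*-2.0296 = -20.296, grad_y = 2*6*0.3937 = 4.7246
  x_2 = -2.0296 - 0.05*-20.296 = -1.0148
  y_2 = 0.3937 - 0.05*4.7246 = 0.1575
f(-1.0148, 0.1575) = 5*(-1.0148)^2 + 6*0.1575^2 = 5.2979


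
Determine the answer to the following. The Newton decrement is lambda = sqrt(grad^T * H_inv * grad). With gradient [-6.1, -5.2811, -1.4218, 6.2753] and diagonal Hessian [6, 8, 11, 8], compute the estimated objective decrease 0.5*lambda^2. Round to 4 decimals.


Step 1: H is diagonal, so H^(-1) * g = [-1.0167, -0.6601, -0.1293, 0.7844].
Step 2: g^T H^(-1) g = sum_i g_i^2 / H_ii
  = (-6.1)^2/6 + (-5.2811)^2/8 + (-1.4218)^2/11 + (6.2753)^2/8
  = 6.2017 + 3.4863 + 0.1838 + 4.9224 = 14.7941
Step 3: Objective decrease = 0.5 * g^T H^(-1) g = 7.3971


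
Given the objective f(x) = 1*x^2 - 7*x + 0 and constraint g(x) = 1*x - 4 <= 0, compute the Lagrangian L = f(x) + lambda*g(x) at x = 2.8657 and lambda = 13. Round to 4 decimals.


Step 1: Evaluate f(x).
f(2.8657) = 1*2.8657^2 - 7*2.8657 + 0 = -11.8477
Step 2: Evaluate g(x).
g(2.8657) = 1*2.8657 - 4 = -1.1343
Step 3: Compute Lagrangian.
L = -11.8477 + 13*-1.1343 = -26.5936


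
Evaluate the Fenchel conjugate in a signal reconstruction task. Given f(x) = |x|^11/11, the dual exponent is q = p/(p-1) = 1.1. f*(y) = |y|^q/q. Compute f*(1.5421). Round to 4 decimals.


The conjugate exponent q satisfies 1/p + 1/q = 1.
p = 11, so q = 11/(11 - 1) = 1.1
|y|^q = 1.5421^1.1 = 1.6104
f*(1.5421) = 1.6104 / 1.1 = 1.464


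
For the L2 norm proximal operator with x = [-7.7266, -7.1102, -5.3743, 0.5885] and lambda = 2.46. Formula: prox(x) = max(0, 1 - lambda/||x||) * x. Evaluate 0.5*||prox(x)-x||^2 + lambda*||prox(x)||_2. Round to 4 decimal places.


Step 1: Compute ||x||.
||x|| = 11.8104
Step 2: Compute scaling factor.
scale = max(0, 1 - 2.46/11.8104) = 0.7917
Step 3: prox(x) = [-6.1172, -5.6292, -4.2549, 0.4659]
||prox(x)|| = 9.3504
Step 4: Proximal objective.
0.5*||prox-x||^2 = 3.0258
lambda*||prox|| = 23.002
Total = 26.0277


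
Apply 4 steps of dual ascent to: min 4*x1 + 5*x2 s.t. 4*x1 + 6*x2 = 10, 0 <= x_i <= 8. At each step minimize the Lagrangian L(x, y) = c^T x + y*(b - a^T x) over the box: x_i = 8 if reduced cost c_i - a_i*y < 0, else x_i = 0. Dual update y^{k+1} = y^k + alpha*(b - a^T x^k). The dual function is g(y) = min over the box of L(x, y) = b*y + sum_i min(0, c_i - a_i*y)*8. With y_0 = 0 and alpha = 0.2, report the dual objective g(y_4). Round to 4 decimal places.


Dual ascent for LP: min 4*x1 + 5*x2, 4*x1 + 6*x2 = 10, 0 <= x_i <= 8
Step 1: y^k = 0.0, reduced costs: (4.0, 5.0)
  x^k = (0.0, 0.0), subgradient = b - a^T x = 10.0
  y^{k+1} = 0.0 + 0.2*10.0 = 2.0
Step 2: y^k = 2.0, reduced costs: (-4.0, -7.0)
  x^k = (8.0, 8.0), subgradient = b - a^T x = -70.0
  y^{k+1} = 2.0 + 0.2*-70.0 = -12.0
Step 3: y^k = -12.0, reduced costs: (52.0, 77.0)
  x^k = (0.0, 0.0), subgradient = b - a^T x = 10.0
  y^{k+1} = -12.0 + 0.2*10.0 = -10.0
Step 4: y^k = -10.0, reduced costs: (44.0, 65.0)
  x^k = (0.0, 0.0), subgradient = b - a^T x = 10.0
  y^{k+1} = -10.0 + 0.2*10.0 = -8.0
Dual objective at y_4 = -8.0: reduced costs (36.0, 53.0), box minimizer x = (0.0, 0.0)
g(y_4) = b*y + (c1 - a1*y)*x1 + (c2 - a2*y)*x2 = 10*(-8.0) + 36.0*0.0 + 53.0*0.0 = -80.0 + 0.0 + 0.0 = -80.0


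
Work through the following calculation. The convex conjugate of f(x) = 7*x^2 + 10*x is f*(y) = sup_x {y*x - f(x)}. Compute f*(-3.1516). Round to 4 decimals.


f*(y) = sup_x {y*x - a*x^2 - b*x} = sup_x {(y-b)*x - a*x^2}
FOC: (y - b) - 2a*x = 0 => x* = (y - b)/(2a)
x* = (-3.1516 - 10)/(2*7) = -0.9394
f*(-3.1516) = (y-b)^2/(4a) = (-3.1516 - 10)^2/(4*7)
= 172.9646/28 = 6.1773


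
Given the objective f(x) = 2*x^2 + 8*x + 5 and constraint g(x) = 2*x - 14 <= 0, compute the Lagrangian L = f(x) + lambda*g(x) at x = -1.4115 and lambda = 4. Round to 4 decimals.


Step 1: Evaluate f(x).
f(-1.4115) = 2*(-1.4115)^2 + 8*(-1.4115) + 5 = -2.3073
Step 2: Evaluate g(x).
g(-1.4115) = 2*-1.4115 - 14 = -16.823
Step 3: Compute Lagrangian.
L = -2.3073 + 4*-16.823 = -69.5993


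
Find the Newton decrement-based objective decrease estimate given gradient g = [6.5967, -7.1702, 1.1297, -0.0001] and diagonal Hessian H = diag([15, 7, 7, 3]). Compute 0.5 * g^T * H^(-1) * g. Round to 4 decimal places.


Step 1: H is diagonal, so H^(-1) * g = [0.4398, -1.0243, 0.1614, -0.0].
Step 2: g^T H^(-1) g = sum_i g_i^2 / H_ii
  = (6.5967)^2/15 + (-7.1702)^2/7 + (1.1297)^2/7 + (-0.0001)^2/3
  = 2.9011 + 7.3445 + 0.1823 + 0.0 = 10.428
Step 3: Objective decrease = 0.5 * g^T H^(-1) g = 5.214


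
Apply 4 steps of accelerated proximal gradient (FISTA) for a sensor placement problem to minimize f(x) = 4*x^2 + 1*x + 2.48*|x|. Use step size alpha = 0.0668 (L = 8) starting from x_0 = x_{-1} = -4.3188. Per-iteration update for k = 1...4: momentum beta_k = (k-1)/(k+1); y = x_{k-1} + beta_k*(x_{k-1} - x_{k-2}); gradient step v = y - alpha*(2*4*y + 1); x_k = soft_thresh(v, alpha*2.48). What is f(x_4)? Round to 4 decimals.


FISTA on f(x) = 4*x^2 + 1*x + 2.48*|x|
L = 8, alpha = 0.0668
Iteration 1: beta = 0.0, y = -4.3188 + 0.0*(-4.3188 + 4.3188) = -4.3188
  grad(y) = -33.5504, v = y - alpha*grad = -2.0776
  prox(v) = soft_thresh(-2.0776, 0.1657) = -1.912
Iteration 2: beta = 0.3333, y = -1.912 + 0.3333*(-1.912 + 4.3188) = -1.1097
  grad(y) = -7.8775, v = y - alpha*grad = -0.5835
  prox(v) = soft_thresh(-0.5835, 0.1657) = -0.4178
Iteration 3: beta = 0.5, y = -0.4178 + 0.5*(-0.4178 + 1.912) = 0.3293
  grad(y) = 3.6342, v = y - alpha*grad = 0.0865
  prox(v) = soft_thresh(0.0865, 0.1657) = 0.0
Iteration 4: beta = 0.6, y = 0.0 + 0.6*(0.0 + 0.4178) = 0.2507
  grad(y) = 3.0055, v = y - alpha*grad = 0.0499
  prox(v) = soft_thresh(0.0499, 0.1657) = 0.0
f(x_4) = 4*0.0^2 + 1*0.0 + 2.48*|0.0| = 0.0


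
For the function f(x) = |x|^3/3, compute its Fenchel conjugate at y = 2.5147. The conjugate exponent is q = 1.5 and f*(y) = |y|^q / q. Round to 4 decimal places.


The conjugate exponent q satisfies 1/p + 1/q = 1.
p = 3, so q = 3/(3 - 1) = 1.5
|y|^q = 2.5147^1.5 = 3.9878
f*(2.5147) = 3.9878 / 1.5 = 2.6585


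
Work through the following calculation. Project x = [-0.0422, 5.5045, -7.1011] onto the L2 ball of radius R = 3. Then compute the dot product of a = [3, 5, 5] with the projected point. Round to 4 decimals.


Step 1: Compute ||x|| (intermediates to 6 decimals).
||x|| = sqrt((-0.0422)^2 + 5.5045^2 + (-7.1011)^2) = 8.984816
Step 2: Project.
Since ||x|| > R, scale = R/||x|| = 3/8.984816 = 0.333897, proj(x) = scale * x
proj(x) = [-0.01409, 1.837936, -2.371036]
Step 3: Dot product.
a^T * proj(x) = 3*(-0.01409) + 5*1.837936 + 5*(-2.371036) = -2.7078


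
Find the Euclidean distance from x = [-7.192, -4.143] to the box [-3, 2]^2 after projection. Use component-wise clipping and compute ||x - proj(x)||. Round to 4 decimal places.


Project each component onto [-3, 2].
clip(-7.192) = -3.0, clip(-4.143) = -3.0
Projection = [-3.0, -3.0]
Squared diffs: [17.5729, 1.3064]
Distance = sqrt(18.8793) = 4.345


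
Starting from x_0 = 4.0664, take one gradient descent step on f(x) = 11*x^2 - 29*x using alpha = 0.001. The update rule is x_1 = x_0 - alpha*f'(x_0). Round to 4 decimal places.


We compute the gradient at x_0 and apply the update.
f'(x) = 22*x - 29
f'(4.0664) = 22*4.0664 - 29 = 60.4608
x_1 = 4.0664 - 0.001*60.4608 = 4.0059


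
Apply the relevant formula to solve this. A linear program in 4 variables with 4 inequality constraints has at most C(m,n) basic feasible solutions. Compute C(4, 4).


Each vertex corresponds to some choice of n active constraints out of m, so the number of vertices is at most C(m, n) = m! / (n!(m-n)!).
m = 4, n = 4
Numerator: 4 * 3 * 2 * 1
Denominator: 4! = 24
C(4, 4) = 1


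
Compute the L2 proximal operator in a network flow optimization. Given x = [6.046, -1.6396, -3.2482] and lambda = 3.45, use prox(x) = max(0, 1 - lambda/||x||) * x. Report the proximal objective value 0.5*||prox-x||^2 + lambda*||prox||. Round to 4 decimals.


Step 1: Compute ||x||.
||x|| = 7.0564
Step 2: Compute scaling factor.
scale = max(0, 1 - 3.45/7.0564) = 0.5111
Step 3: prox(x) = [3.09, -0.838, -1.6601]
||prox(x)|| = 3.6064
Step 4: Proximal objective.
0.5*||prox-x||^2 = 5.9513
lambda*||prox|| = 12.4421
Total = 18.3934


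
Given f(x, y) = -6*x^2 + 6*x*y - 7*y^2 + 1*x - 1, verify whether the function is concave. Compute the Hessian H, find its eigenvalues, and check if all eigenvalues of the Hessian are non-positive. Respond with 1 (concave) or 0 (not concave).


The Hessian of f(x,y) = -6*x^2 + 6*x*y - 7*y^2 + 1*x - 1 is:
H = [[-12, 6], [6, -14]]
Trace = -12 - 14 = -26
Determinant = -12*-14 - (6)^2 = 132
Discriminant = (-26)^2 - 4*132 = 148.0
Eigenvalues: lambda_1 = -19.0828, lambda_2 = -6.9172
The function is concave.

1


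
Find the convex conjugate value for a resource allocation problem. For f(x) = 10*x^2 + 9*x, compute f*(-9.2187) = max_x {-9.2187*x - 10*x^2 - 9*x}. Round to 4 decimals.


f*(y) = sup_x {y*x - a*x^2 - b*x} = sup_x {(y-b)*x - a*x^2}
FOC: (y - b) - 2a*x = 0 => x* = (y - b)/(2a)
x* = (-9.2187 - 9)/(2*10) = -0.9109
f*(-9.2187) = (y-b)^2/(4a) = (-9.2187 - 9)^2/(4*10)
= 331.921/40 = 8.298


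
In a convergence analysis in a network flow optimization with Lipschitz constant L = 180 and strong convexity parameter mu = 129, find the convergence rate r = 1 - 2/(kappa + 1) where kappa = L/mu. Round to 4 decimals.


Step 1: Compute the condition number.
kappa = L/mu = 180/129 = 1.3953
Step 2: Compute the convergence rate.
r = 1 - 2/(kappa + 1) = 1 - 2*mu/(L + mu) = (L - mu)/(L + mu) = 51/309 = 0.165


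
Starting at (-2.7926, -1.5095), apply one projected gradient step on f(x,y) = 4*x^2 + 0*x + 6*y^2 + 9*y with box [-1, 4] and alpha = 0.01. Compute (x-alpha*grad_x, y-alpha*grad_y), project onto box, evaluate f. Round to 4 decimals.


Step 1: Compute gradient at (-2.7926, -1.5095).
grad_x = 2*4*-2.7926 + 0 = -22.3408
grad_y = 2*6*-1.5095 + 9 = -9.114
Step 2: Gradient step.
x_raw = -2.7926 - 0.01*-22.3408 = -2.5692
y_raw = -1.5095 - 0.01*-9.114 = -1.4184
Step 3: Project onto [-1, 4].
x_proj = clip(-2.5692) = -1.0
y_proj = clip(-1.4184) = -1.0
Step 4: Evaluate f.
f(-1.0, -1.0) = 1.0


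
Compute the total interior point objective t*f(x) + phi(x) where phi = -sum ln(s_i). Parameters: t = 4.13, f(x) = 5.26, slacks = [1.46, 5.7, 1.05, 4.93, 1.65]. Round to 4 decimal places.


Step 1: Compute log-barrier.
ln values: [0.3784, 1.7405, 0.0488, 1.5953, 0.5008]
phi = -(0.3784 + 1.7405 + 0.0488 + 1.5953 + 0.5008) = -4.2638
Step 2: Compute augmented objective.
t*f(x) = 4.13*5.26 = 21.7238
Total = 21.7238 - 4.2638 = 17.46


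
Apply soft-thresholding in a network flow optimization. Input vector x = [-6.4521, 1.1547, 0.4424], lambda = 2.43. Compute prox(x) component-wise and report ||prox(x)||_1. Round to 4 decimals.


Soft-thresholding with lambda = 2.43:
prox(-6.4521) = sign(-6.4521)*max(|-6.4521| - 2.43, 0) = -4.0221
prox(1.1547) = sign(1.1547)*max(|1.1547| - 2.43, 0) = 0.0
prox(0.4424) = sign(0.4424)*max(|0.4424| - 2.43, 0) = 0.0
prox(x) = [-4.0221, 0.0, 0.0]
||prox(x)||_1 = 4.0221 + 0.0 + 0.0 = 4.0221


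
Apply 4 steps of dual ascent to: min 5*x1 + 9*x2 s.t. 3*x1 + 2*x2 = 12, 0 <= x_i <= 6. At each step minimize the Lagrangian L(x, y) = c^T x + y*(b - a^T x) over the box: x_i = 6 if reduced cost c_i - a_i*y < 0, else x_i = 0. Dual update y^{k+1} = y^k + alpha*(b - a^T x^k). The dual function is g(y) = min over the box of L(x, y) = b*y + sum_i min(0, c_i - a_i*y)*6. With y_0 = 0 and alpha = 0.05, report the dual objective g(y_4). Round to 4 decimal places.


Dual ascent for LP: min 5*x1 + 9*x2, 3*x1 + 2*x2 = 12, 0 <= x_i <= 6
Step 1: y^k = 0.0, reduced costs: (5.0, 9.0)
  x^k = (0.0, 0.0), subgradient = b - a^T x = 12.0
  y^{k+1} = 0.0 + 0.05*12.0 = 0.6
Step 2: y^k = 0.6, reduced costs: (3.2, 7.8)
  x^k = (0.0, 0.0), subgradient = b - a^T x = 12.0
  y^{k+1} = 0.6 + 0.05*12.0 = 1.2
Step 3: y^k = 1.2, reduced costs: (1.4, 6.6)
  x^k = (0.0, 0.0), subgradient = b - a^T x = 12.0
  y^{k+1} = 1.2 + 0.05*12.0 = 1.8
Step 4: y^k = 1.8, reduced costs: (-0.4, 5.4)
  x^k = (6.0, 0.0), subgradient = b - a^T x = -6.0
  y^{k+1} = 1.8 + 0.05*-6.0 = 1.5
Dual objective at y_4 = 1.5: reduced costs (0.5, 6.0), box minimizer x = (0.0, 0.0)
g(y_4) = b*y + (c1 - a1*y)*x1 + (c2 - a2*y)*x2 = 12*1.5 + 0.5*0.0 + 6.0*0.0 = 18.0 + 0.0 + 0.0 = 18.0


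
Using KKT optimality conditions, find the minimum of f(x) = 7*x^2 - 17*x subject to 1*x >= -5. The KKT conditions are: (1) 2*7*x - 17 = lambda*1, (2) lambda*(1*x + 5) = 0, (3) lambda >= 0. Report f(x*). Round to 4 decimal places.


Step 1: Try lambda = 0 (constraint inactive).
Stationarity: 2*7*x - 17 = 0
x* = 17/(2*7) = 17/14 = 1.2143 (rounded; the exact value 17/14 is used below)
Check constraint: 1*1.2143 = 1.2143 >= -5 -- satisfied.
Step 2: Compute optimal value.
f(x*) = 7*(17/14)^2 - 17*(17/14) = -10.3214


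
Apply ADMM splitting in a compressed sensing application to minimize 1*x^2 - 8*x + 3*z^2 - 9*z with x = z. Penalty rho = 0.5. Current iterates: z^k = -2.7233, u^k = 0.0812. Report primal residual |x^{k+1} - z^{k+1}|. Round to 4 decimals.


ADMM iteration with rho = 0.5, z^k = -2.7233, u^k = 0.0812
Step 1: x-update.
Minimize 1*x^2 - 8*x + (0.5/2)*(x + 2.7233 + 0.0812)^2
FOC: (2*1 + 0.5)*x = 8 + 0.5*(-2.7233 - 0.0812)
x^{k+1} = 2.6391
Step 2: z-update.
Minimize 3*z^2 - 9*z + (0.5/2)*(2.6391 - z + 0.0812)^2
FOC: (2*3 + 0.5)*z = 9 + 0.5*(2.6391 + 0.0812)
z^{k+1} = 1.5939
Step 3: u-update.
u^{k+1} = 0.0812 + 2.6391 - 1.5939 = 1.1264
Step 4: Primal residual = |2.6391 - 1.5939| = 1.0452


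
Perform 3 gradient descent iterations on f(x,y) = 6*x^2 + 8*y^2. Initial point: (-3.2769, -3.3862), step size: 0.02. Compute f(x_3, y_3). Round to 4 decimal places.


Gradient descent on f(x,y) = 6*x^2 + 8*y^2.
Starting point: (-3.2769, -3.3862), alpha = 0.02
Step 1: grad_x = 2*6*-3.2769 = -39.3228, grad_y = 2*8*-3.3862 = -54.1792
  x_1 = -3.2769 - 0.02*-39.3228 = -2.4904
  y_1 = -3.3862 - 0.02*-54.1792 = -2.3026
Step 2: grad_x = 2*6*-2.4904 = -29.8853, grad_y = 2*8*-2.3026 = -36.8419
  x_2 = -2.4904 - 0.02*-29.8853 = -1.8927
  y_2 = -2.3026 - 0.02*-36.8419 = -1.5658
Step 3: grad_x = 2*6*-1.8927 = -22.7128, grad_y = 2*8*-1.5658 = -25.0525
  x_3 = -1.8927 - 0.02*-22.7128 = -1.4385
  y_3 = -1.5658 - 0.02*-25.0525 = -1.0647
f(-1.4385, -1.0647) = 6*(-1.4385)^2 + 8*(-1.0647)^2 = 21.4845


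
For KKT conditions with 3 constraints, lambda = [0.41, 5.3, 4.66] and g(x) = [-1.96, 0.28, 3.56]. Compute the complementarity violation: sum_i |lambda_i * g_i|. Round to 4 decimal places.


KKT complementary slackness check:
lambda_1 * g_1 = 0.41 * -1.96 = -0.8036
lambda_2 * g_2 = 5.3 * 0.28 = 1.484
lambda_3 * g_3 = 4.66 * 3.56 = 16.5896
Total violation = 0.8036 + 1.484 + 16.5896 = 18.8772


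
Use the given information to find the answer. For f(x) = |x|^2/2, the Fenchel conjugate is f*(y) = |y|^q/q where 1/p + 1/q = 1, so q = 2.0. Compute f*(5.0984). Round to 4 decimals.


The conjugate exponent q satisfies 1/p + 1/q = 1.
p = 2, so q = 2/(2 - 1) = 2.0
|y|^q = 5.0984^2.0 = 25.9937
f*(5.0984) = 25.9937 / 2.0 = 12.9968


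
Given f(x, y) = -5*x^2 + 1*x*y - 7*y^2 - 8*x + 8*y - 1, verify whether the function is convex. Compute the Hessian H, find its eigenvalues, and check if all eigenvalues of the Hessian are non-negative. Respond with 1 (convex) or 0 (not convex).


The Hessian of f(x,y) = -5*x^2 + 1*x*y - 7*y^2 - 8*x + 8*y - 1 is:
H = [[-10, 1], [1, -14]]
Trace = -10 - 14 = -24
Determinant = -10*-14 - (1)^2 = 139
Discriminant = (-24)^2 - 4*139 = 20.0
Eigenvalues: lambda_1 = -14.2361, lambda_2 = -9.7639
The function is not convex.

0


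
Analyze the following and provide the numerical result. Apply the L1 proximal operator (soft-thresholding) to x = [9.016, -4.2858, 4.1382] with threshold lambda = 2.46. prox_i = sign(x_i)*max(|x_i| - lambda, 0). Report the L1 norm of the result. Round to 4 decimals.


Soft-thresholding with lambda = 2.46:
prox(9.016) = sign(9.016)*max(|9.016| - 2.46, 0) = 6.556
prox(-4.2858) = sign(-4.2858)*max(|-4.2858| - 2.46, 0) = -1.8258
prox(4.1382) = sign(4.1382)*max(|4.1382| - 2.46, 0) = 1.6782
prox(x) = [6.556, -1.8258, 1.6782]
||prox(x)||_1 = 6.556 + 1.8258 + 1.6782 = 10.06


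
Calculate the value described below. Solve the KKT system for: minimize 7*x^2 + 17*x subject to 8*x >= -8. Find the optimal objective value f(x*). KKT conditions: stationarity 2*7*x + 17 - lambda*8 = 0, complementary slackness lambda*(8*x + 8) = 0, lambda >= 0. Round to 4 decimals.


Step 1: Try lambda = 0 (constraint inactive).
x_unc = -17/(2*7) = -1.2143
Check: 8*-1.2143 = -9.7144 < -8 -- violated!
Step 2: Constraint must be active: 8*x = -8
x* = -8/8 = -1.0
lambda = (2*7*(-1.0) + 17)/8 = 0.375
Step 3: Compute optimal value.
f(x*) = 7*(-1.0)^2 + 17*(-1.0) = -10.0


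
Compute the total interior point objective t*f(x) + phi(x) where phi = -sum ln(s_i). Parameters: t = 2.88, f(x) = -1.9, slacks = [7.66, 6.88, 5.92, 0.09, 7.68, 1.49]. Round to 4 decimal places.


Step 1: Compute log-barrier.
ln values: [2.036, 1.9286, 1.7783, -2.4079, 2.0386, 0.3988]
phi = -(2.036 + 1.9286 + 1.7783 - 2.4079 + 2.0386 + 0.3988) = -5.7724
Step 2: Compute augmented objective.
t*f(x) = 2.88*-1.9 = -5.472
Total = -5.472 - 5.7724 = -11.2444


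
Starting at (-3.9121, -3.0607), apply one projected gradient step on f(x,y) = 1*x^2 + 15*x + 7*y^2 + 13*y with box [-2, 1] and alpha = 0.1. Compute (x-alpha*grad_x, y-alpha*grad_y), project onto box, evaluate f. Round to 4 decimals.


Step 1: Compute gradient at (-3.9121, -3.0607).
grad_x = 2*1*-3.9121 + 15 = 7.1758
grad_y = 2*7*-3.0607 + 13 = -29.8498
Step 2: Gradient step.
x_raw = -3.9121 - 0.1*7.1758 = -4.6297
y_raw = -3.0607 - 0.1*-29.8498 = -0.0757
Step 3: Project onto [-2, 1].
x_proj = clip(-4.6297) = -2.0
y_proj = clip(-0.0757) = -0.0757
Step 4: Evaluate f.
f(-2.0, -0.0757) = -26.9442


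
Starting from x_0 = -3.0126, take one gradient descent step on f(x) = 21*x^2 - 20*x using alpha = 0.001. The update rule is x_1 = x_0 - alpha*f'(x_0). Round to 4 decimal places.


We compute the gradient at x_0 and apply the update.
f'(x) = 42*x - 20
f'(-3.0126) = 42*-3.0126 - 20 = -146.5292
x_1 = -3.0126 - 0.001*-146.5292 = -2.8661


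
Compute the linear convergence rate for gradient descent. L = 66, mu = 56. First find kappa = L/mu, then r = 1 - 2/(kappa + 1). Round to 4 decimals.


Step 1: Compute the condition number.
kappa = L/mu = 66/56 = 1.1786
Step 2: Compute the convergence rate.
r = 1 - 2/(kappa + 1) = 1 - 2*mu/(L + mu) = (L - mu)/(L + mu) = 10/122 = 0.082


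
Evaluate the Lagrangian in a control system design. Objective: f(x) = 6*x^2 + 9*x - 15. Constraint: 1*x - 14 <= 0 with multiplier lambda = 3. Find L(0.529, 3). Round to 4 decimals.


Step 1: Evaluate f(x).
f(0.529) = 6*0.529^2 + 9*0.529 - 15 = -8.56
Step 2: Evaluate g(x).
g(0.529) = 1*0.529 - 14 = -13.471
Step 3: Compute Lagrangian.
L = -8.56 + 3*-13.471 = -48.973


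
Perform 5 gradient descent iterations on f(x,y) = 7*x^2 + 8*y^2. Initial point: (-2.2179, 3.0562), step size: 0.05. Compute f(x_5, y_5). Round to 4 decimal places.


Gradient descent on f(x,y) = 7*x^2 + 8*y^2.
Starting point: (-2.2179, 3.0562), alpha = 0.05
Step 1: grad_x = 2*7*-2.2179 = -31.0506, grad_y = 2*8*3.0562 = 48.8992
  x_1 = -2.2179 - 0.05*-31.0506 = -0.6654
  y_1 = 3.0562 - 0.05*48.8992 = 0.6112
Step 2: grad_x = 2*7*-0.6654 = -9.3152, grad_y = 2*8*0.6112 = 9.7798
  x_2 = -0.6654 - 0.05*-9.3152 = -0.1996
  y_2 = 0.6112 - 0.05*9.7798 = 0.1222
Step 3: grad_x = 2*7*-0.1996 = -2.7946, grad_y = 2*8*0.1222 = 1.956
  x_3 = -0.1996 - 0.05*-2.7946 = -0.0599
  y_3 = 0.1222 - 0.05*1.956 = 0.0244
Step 4: grad_x = 2*7*-0.0599 = -0.8384, grad_y = 2*8*0.0244 = 0.3912
  x_4 = -0.0599 - 0.05*-0.8384 = -0.018
  y_4 = 0.0244 - 0.05*0.3912 = 0.0049
Step 5: grad_x = 2*7*-0.018 = -0.2515, grad_y = 2*8*0.0049 = 0.0782
  x_5 = -0.018 - 0.05*-0.2515 = -0.0054
  y_5 = 0.0049 - 0.05*0.0782 = 0.001
f(-0.0054, 0.001) = 7*(-0.0054)^2 + 8*0.001^2 = 0.0002


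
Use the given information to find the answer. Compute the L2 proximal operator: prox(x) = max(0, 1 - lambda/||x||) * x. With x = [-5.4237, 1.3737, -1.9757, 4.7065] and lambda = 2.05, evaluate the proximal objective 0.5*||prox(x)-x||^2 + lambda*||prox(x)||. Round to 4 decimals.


Step 1: Compute ||x||.
||x|| = 7.5735
Step 2: Compute scaling factor.
scale = max(0, 1 - 2.05/7.5735) = 0.7293
Step 3: prox(x) = [-3.9556, 1.0019, -1.4409, 3.4325]
||prox(x)|| = 5.5235
Step 4: Proximal objective.
0.5*||prox-x||^2 = 2.1013
lambda*||prox|| = 11.3232
Total = 13.4245


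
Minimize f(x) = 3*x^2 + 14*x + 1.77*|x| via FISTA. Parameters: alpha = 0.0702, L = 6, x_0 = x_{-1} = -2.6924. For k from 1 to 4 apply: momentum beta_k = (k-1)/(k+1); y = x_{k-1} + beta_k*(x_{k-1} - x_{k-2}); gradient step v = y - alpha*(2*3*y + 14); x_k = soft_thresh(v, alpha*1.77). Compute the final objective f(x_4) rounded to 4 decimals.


FISTA on f(x) = 3*x^2 + 14*x + 1.77*|x|
L = 6, alpha = 0.0702
Iteration 1: beta = 0.0, y = -2.6924 + 0.0*(-2.6924 + 2.6924) = -2.6924
  grad(y) = -2.1544, v = y - alpha*grad = -2.5412
  prox(v) = soft_thresh(-2.5412, 0.1243) = -2.4169
Iteration 2: beta = 0.3333, y = -2.4169 + 0.3333*(-2.4169 + 2.6924) = -2.3251
  grad(y) = 0.0495, v = y - alpha*grad = -2.3286
  prox(v) = soft_thresh(-2.3286, 0.1243) = -2.2043
Iteration 3: beta = 0.5, y = -2.2043 + 0.5*(-2.2043 + 2.4169) = -2.098
  grad(y) = 1.412, v = y - alpha*grad = -2.1971
  prox(v) = soft_thresh(-2.1971, 0.1243) = -2.0729
Iteration 4: beta = 0.6, y = -2.0729 + 0.6*(-2.0729 + 2.2043) = -1.994
  grad(y) = 2.036, v = y - alpha*grad = -2.1369
  prox(v) = soft_thresh(-2.1369, 0.1243) = -2.0127
f(x_4) = 3*(-2.0127)^2 + 14*(-2.0127) + 1.77*|-2.0127| = -12.4624
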